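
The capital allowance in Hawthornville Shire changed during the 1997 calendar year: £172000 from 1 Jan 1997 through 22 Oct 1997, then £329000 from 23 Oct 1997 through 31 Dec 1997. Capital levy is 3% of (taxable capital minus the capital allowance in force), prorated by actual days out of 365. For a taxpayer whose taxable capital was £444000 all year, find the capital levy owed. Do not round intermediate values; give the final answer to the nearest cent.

1 Jan – 22 Oct 1997: 295 days, exemption £172000 → (£444000 − £172000) × 3% × 295/365 = £6595.0685
23 Oct – 31 Dec 1997: 70 days, exemption £329000 → (£444000 − £329000) × 3% × 70/365 = £661.6438
Total = £7256.7123

£7256.71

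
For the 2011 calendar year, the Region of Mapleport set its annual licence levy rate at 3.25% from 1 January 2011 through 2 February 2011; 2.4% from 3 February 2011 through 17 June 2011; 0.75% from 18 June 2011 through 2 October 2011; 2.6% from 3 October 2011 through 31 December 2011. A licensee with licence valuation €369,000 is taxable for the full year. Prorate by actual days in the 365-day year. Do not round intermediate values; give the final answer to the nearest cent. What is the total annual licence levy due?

€7,536.70

1 January – 2 February 2011: 33 days at 3.25% → €369,000 × 3.25% × 33/365 = €1,084.2534
3 February – 17 June 2011: 135 days at 2.4% → €369,000 × 2.4% × 135/365 = €3,275.5068
18 June – 2 October 2011: 107 days at 0.75% → €369,000 × 0.75% × 107/365 = €811.2945
3 October – 31 December 2011: 90 days at 2.6% → €369,000 × 2.6% × 90/365 = €2,365.6438
Total = €7,536.6986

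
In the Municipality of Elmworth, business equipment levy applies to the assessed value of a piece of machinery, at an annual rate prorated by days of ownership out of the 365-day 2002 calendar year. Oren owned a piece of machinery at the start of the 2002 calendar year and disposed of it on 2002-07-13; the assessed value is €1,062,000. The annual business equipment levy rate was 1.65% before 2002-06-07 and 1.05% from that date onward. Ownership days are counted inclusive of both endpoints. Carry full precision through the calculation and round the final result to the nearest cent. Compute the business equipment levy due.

2002-01-01 to 2002-06-06: 157 days at 1.65% → €1,062,000 × 1.65% × 157/365 = €7,537.2904
2002-06-07 to 2002-07-13: 37 days at 1.05% → €1,062,000 × 1.05% × 37/365 = €1,130.3753
Total = €8,667.6658

€8,667.67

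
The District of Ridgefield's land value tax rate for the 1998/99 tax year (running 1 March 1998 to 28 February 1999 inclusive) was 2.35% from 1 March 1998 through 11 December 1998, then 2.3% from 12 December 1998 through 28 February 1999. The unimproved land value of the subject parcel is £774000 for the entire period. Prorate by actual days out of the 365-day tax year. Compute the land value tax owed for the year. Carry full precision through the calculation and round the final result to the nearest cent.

£18105.24

1 March – 11 December 1998: 286 days at 2.35% → £774000 × 2.35% × 286/365 = £14252.2027
12 December 1998 – 28 February 1999: 79 days at 2.3% → £774000 × 2.3% × 79/365 = £3853.0356
Total = £18105.2384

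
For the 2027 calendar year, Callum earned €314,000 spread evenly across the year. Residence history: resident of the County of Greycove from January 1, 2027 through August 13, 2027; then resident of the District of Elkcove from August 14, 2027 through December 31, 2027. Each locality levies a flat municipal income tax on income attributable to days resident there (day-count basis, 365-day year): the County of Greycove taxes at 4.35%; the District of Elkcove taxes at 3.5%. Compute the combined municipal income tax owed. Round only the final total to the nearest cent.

The County of Greycove, January 1 – August 13, 2027: 225 days → €314,000 × 4.35% × 225/365 = €8,419.9315
The District of Elkcove, August 14 – December 31, 2027: 140 days → €314,000 × 3.5% × 140/365 = €4,215.3425
Total = €12,635.2740

€12,635.27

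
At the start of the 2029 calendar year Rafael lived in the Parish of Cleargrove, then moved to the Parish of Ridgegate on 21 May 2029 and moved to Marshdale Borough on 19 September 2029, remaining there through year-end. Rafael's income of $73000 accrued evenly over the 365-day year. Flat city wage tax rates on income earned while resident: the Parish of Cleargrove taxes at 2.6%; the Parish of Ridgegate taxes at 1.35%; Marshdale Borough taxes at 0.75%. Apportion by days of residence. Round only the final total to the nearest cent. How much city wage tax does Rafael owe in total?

The Parish of Cleargrove, 1 January – 20 May 2029: 140 days → $73000 × 2.6% × 140/365 = $728.0000
The Parish of Ridgegate, 21 May – 18 September 2029: 121 days → $73000 × 1.35% × 121/365 = $326.7000
Marshdale Borough, 19 September – 31 December 2029: 104 days → $73000 × 0.75% × 104/365 = $156.0000
Total = $1210.7000

$1210.70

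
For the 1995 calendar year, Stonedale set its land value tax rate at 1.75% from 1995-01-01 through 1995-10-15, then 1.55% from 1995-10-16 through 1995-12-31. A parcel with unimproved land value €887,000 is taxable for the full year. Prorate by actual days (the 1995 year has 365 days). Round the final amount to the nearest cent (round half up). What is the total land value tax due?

€15,148.26

1995-01-01 to 1995-10-15: 288 days at 1.75% → €887,000 × 1.75% × 288/365 = €12,247.8904
1995-10-16 to 1995-12-31: 77 days at 1.55% → €887,000 × 1.55% × 77/365 = €2,900.3685
Total = €15,148.2589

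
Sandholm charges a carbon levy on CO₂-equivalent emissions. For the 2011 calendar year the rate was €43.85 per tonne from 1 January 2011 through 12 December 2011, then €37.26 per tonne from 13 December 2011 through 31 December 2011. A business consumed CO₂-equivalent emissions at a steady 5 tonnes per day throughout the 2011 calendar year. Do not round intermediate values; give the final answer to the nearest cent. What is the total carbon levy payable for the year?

€79,400.20

1 January – 12 December 2011: 346 days × 5 tonnes/day = 1,730 tonnes at €43.85/tonne → €75,860.50
13 December – 31 December 2011: 19 days × 5 tonnes/day = 95 tonnes at €37.26/tonne → €3,539.70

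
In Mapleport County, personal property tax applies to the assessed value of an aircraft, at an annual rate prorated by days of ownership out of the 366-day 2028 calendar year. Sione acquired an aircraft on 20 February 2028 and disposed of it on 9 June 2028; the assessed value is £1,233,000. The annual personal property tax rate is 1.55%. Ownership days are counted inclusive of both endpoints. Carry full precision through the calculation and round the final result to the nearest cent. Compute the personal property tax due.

Days held (20 February – 9 June 2028): 111 out of 366
Tax = £1,233,000 × 1.55% × 111/366 = £5,796.1107

£5,796.11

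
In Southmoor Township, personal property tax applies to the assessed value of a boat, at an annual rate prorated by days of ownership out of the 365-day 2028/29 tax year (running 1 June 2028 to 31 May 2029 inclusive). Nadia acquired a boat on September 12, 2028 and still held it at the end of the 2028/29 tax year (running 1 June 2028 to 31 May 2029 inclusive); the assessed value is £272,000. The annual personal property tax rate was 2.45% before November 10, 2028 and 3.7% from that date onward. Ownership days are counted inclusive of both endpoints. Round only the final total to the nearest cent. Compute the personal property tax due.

September 12 – November 9, 2028: 59 days at 2.45% → £272,000 × 2.45% × 59/365 = £1,077.1945
November 10, 2028 – May 31, 2029: 203 days at 3.7% → £272,000 × 3.7% × 203/365 = £5,597.2384
Total = £6,674.4329

£6,674.43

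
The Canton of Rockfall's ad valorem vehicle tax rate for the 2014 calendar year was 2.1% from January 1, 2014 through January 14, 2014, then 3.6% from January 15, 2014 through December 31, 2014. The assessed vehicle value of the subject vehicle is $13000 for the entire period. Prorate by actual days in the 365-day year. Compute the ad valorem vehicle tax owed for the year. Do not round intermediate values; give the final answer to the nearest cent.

$460.52

January 1 – January 14, 2014: 14 days at 2.1% → $13000 × 2.1% × 14/365 = $10.4712
January 15 – December 31, 2014: 351 days at 3.6% → $13000 × 3.6% × 351/365 = $450.0493
Total = $460.5205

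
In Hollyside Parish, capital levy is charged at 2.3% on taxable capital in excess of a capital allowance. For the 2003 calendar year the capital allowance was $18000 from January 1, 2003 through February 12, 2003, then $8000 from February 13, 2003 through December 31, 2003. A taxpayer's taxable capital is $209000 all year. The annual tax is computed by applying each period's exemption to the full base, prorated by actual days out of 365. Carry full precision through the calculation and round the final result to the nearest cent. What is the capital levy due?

$4595.90

January 1 – February 12, 2003: 43 days, exemption $18000 → ($209000 − $18000) × 2.3% × 43/365 = $517.5315
February 13 – December 31, 2003: 322 days, exemption $8000 → ($209000 − $8000) × 2.3% × 322/365 = $4078.3726
Total = $4595.9041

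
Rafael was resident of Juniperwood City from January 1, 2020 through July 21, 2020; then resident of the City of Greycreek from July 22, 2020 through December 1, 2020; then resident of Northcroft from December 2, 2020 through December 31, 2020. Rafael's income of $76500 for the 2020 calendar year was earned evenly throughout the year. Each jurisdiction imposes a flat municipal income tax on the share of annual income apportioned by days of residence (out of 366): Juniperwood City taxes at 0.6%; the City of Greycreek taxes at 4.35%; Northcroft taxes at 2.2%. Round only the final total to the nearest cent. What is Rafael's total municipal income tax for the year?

Juniperwood City, January 1 – July 21, 2020: 203 days → $76500 × 0.6% × 203/366 = $254.5820
The City of Greycreek, July 22 – December 1, 2020: 133 days → $76500 × 4.35% × 133/366 = $1209.2643
Northcroft, December 2 – December 31, 2020: 30 days → $76500 × 2.2% × 30/366 = $137.9508
Total = $1601.7971

$1601.80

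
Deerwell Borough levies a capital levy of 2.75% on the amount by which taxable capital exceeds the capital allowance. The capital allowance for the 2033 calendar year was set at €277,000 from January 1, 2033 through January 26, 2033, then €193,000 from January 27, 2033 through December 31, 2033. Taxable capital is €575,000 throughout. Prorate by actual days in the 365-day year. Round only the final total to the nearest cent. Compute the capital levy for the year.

January 1 – January 26, 2033: 26 days, exemption €277,000 → (€575,000 − €277,000) × 2.75% × 26/365 = €583.7534
January 27 – December 31, 2033: 339 days, exemption €193,000 → (€575,000 − €193,000) × 2.75% × 339/365 = €9,756.6986
Total = €10,340.4521

€10,340.45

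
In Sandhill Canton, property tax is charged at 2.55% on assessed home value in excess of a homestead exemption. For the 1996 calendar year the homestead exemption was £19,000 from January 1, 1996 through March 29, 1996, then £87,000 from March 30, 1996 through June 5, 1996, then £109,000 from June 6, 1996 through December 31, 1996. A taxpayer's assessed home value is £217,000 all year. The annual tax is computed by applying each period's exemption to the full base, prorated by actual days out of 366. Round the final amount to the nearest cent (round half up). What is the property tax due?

£3,416.30

January 1 – March 29, 1996: 89 days, exemption £19,000 → (£217,000 − £19,000) × 2.55% × 89/366 = £1,227.7623
March 30 – June 5, 1996: 68 days, exemption £87,000 → (£217,000 − £87,000) × 2.55% × 68/366 = £615.9016
June 6 – December 31, 1996: 209 days, exemption £109,000 → (£217,000 − £109,000) × 2.55% × 209/366 = £1,572.6393
Total = £3,416.3033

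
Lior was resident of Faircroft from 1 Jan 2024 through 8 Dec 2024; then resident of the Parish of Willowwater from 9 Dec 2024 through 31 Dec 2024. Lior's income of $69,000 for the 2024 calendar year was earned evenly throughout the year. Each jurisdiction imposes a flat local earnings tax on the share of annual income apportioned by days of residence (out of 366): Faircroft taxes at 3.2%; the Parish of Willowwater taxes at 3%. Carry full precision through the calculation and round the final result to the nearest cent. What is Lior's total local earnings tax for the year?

$2,199.33

Faircroft, 1 Jan – 8 Dec 2024: 343 days → $69,000 × 3.2% × 343/366 = $2,069.2459
The Parish of Willowwater, 9 Dec – 31 Dec 2024: 23 days → $69,000 × 3% × 23/366 = $130.0820
Total = $2,199.3279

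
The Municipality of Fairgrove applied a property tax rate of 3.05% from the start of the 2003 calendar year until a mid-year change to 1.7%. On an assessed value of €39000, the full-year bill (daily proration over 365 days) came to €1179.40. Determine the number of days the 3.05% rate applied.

Let d = days at the first rate; then 365 − d days at the second rate.
€39000 × [3.05%·d + 1.7%·(365−d)] / 365 = €1179.40
Solving gives d = 358, so the new rate took effect on 25 December 2003.

358 days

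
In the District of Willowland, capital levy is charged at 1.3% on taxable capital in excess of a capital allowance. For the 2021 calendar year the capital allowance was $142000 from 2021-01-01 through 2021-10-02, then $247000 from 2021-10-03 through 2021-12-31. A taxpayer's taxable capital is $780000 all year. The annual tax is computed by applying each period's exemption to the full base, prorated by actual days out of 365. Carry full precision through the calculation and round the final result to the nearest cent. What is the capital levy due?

$7957.42

2021-01-01 to 2021-10-02: 275 days, exemption $142000 → ($780000 − $142000) × 1.3% × 275/365 = $6248.9041
2021-10-03 to 2021-12-31: 90 days, exemption $247000 → ($780000 − $247000) × 1.3% × 90/365 = $1708.5205
Total = $7957.4247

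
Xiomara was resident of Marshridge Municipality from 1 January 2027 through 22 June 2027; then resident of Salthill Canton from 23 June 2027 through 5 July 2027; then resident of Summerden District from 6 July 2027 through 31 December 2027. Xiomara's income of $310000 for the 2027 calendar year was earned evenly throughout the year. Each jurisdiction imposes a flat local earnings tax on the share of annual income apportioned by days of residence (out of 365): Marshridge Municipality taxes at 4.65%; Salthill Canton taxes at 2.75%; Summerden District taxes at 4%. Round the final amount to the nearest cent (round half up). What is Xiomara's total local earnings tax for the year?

Marshridge Municipality, 1 January – 22 June 2027: 173 days → $310000 × 4.65% × 173/365 = $6832.3151
Salthill Canton, 23 June – 5 July 2027: 13 days → $310000 × 2.75% × 13/365 = $303.6301
Summerden District, 6 July – 31 December 2027: 179 days → $310000 × 4% × 179/365 = $6081.0959
Total = $13217.0411

$13217.04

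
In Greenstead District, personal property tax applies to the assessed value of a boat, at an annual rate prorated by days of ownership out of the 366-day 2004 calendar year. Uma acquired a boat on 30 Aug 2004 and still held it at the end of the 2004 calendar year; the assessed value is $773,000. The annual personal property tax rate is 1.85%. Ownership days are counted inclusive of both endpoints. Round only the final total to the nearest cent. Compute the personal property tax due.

Days held (30 Aug – 31 Dec 2004): 124 out of 366
Tax = $773,000 × 1.85% × 124/366 = $4,844.9781

$4,844.98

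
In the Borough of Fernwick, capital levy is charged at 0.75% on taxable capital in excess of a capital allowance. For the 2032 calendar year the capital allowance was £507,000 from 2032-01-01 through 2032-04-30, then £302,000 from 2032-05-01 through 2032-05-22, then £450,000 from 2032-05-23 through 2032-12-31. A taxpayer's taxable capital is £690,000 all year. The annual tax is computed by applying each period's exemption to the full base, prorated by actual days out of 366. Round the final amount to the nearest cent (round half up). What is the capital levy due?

2032-01-01 to 2032-04-30: 121 days, exemption £507,000 → (£690,000 − £507,000) × 0.75% × 121/366 = £453.7500
2032-05-01 to 2032-05-22: 22 days, exemption £302,000 → (£690,000 − £302,000) × 0.75% × 22/366 = £174.9180
2032-05-23 to 2032-12-31: 223 days, exemption £450,000 → (£690,000 − £450,000) × 0.75% × 223/366 = £1,096.7213
Total = £1,725.3893

£1,725.39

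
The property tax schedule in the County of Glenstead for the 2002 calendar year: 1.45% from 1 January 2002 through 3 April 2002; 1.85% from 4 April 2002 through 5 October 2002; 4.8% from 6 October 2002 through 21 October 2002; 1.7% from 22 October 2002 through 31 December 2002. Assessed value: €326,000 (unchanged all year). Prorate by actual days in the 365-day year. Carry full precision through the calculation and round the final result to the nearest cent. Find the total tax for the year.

1 January – 3 April 2002: 93 days at 1.45% → €326,000 × 1.45% × 93/365 = €1,204.4137
4 April – 5 October 2002: 185 days at 1.85% → €326,000 × 1.85% × 185/365 = €3,056.8082
6 October – 21 October 2002: 16 days at 4.8% → €326,000 × 4.8% × 16/365 = €685.9397
22 October – 31 December 2002: 71 days at 1.7% → €326,000 × 1.7% × 71/365 = €1,078.0329
Total = €6,025.1945

€6,025.19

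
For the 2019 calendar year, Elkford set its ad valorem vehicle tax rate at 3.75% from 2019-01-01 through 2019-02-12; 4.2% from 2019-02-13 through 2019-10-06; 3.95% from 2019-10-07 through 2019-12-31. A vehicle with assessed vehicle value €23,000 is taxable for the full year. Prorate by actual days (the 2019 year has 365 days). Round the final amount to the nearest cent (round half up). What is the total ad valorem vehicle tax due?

2019-01-01 to 2019-02-12: 43 days at 3.75% → €23,000 × 3.75% × 43/365 = €101.6096
2019-02-13 to 2019-10-06: 236 days at 4.2% → €23,000 × 4.2% × 236/365 = €624.5918
2019-10-07 to 2019-12-31: 86 days at 3.95% → €23,000 × 3.95% × 86/365 = €214.0575
Total = €940.2589

€940.26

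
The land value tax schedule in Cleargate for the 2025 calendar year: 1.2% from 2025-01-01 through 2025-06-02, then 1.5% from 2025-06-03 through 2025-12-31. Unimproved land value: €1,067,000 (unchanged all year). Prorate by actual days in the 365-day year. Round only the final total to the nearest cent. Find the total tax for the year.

€14,663.21

2025-01-01 to 2025-06-02: 153 days at 1.2% → €1,067,000 × 1.2% × 153/365 = €5,367.1562
2025-06-03 to 2025-12-31: 212 days at 1.5% → €1,067,000 × 1.5% × 212/365 = €9,296.0548
Total = €14,663.2110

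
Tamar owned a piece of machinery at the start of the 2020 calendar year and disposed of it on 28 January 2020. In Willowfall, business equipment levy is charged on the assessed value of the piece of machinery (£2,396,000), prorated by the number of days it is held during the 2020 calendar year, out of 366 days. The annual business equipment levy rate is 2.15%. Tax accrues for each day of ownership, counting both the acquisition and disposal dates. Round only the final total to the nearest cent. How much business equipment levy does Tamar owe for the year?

Days held (1 January – 28 January 2020): 28 out of 366
Tax = £2,396,000 × 2.15% × 28/366 = £3,940.9617

£3,940.96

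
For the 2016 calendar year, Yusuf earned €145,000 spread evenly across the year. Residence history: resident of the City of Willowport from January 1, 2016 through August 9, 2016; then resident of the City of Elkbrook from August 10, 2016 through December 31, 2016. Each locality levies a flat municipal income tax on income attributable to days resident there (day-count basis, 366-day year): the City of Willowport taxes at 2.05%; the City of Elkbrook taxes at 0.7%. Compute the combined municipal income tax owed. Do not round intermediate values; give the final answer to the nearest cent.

The City of Willowport, January 1 – August 9, 2016: 222 days → €145,000 × 2.05% × 222/366 = €1,802.9918
The City of Elkbrook, August 10 – December 31, 2016: 144 days → €145,000 × 0.7% × 144/366 = €399.3443
Total = €2,202.3361

€2,202.34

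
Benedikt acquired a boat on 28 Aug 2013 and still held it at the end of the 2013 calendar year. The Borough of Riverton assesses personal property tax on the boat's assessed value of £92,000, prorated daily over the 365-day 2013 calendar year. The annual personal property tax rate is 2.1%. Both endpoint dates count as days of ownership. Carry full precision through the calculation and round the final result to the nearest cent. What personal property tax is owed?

Days held (28 Aug – 31 Dec 2013): 126 out of 365
Tax = £92,000 × 2.1% × 126/365 = £666.9370

£666.94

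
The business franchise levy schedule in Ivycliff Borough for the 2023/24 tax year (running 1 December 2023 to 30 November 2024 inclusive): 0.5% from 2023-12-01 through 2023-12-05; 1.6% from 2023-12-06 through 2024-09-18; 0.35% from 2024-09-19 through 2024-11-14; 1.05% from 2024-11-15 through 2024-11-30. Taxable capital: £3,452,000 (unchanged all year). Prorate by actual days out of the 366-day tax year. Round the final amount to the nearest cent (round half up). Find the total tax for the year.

£47,163.19

2023-12-01 to 2023-12-05: 5 days at 0.5% → £3,452,000 × 0.5% × 5/366 = £235.7923
2023-12-06 to 2024-09-18: 288 days at 1.6% → £3,452,000 × 1.6% × 288/366 = £43,461.2459
2024-09-19 to 2024-11-14: 57 days at 0.35% → £3,452,000 × 0.35% × 57/366 = £1,881.6230
2024-11-15 to 2024-11-30: 16 days at 1.05% → £3,452,000 × 1.05% × 16/366 = £1,584.5246
Total = £47,163.1858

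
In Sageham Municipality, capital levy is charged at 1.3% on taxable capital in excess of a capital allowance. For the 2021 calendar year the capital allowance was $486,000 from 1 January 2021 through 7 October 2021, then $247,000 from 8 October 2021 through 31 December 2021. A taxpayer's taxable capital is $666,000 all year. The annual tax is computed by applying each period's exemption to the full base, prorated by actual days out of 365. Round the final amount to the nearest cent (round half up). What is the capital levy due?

1 January – 7 October 2021: 280 days, exemption $486,000 → ($666,000 − $486,000) × 1.3% × 280/365 = $1,795.0685
8 October – 31 December 2021: 85 days, exemption $247,000 → ($666,000 − $247,000) × 1.3% × 85/365 = $1,268.4795
Total = $3,063.5479

$3,063.55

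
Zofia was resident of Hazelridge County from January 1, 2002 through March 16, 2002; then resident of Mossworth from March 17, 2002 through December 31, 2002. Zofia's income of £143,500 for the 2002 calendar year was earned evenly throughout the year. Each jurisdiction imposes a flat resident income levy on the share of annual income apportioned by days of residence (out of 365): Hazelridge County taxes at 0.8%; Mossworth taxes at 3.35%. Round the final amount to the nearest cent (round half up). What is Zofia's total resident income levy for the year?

Hazelridge County, January 1 – March 16, 2002: 75 days → £143,500 × 0.8% × 75/365 = £235.8904
Mossworth, March 17 – December 31, 2002: 290 days → £143,500 × 3.35% × 290/365 = £3,819.4589
Total = £4,055.3493

£4,055.35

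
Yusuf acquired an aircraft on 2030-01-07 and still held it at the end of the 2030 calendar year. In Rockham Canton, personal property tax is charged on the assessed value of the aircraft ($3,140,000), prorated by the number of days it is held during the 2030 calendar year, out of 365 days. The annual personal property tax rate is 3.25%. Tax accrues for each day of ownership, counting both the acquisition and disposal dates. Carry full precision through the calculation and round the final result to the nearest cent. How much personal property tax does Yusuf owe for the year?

$100,372.47

Days held (2030-01-07 to 2030-12-31): 359 out of 365
Tax = $3,140,000 × 3.25% × 359/365 = $100,372.4658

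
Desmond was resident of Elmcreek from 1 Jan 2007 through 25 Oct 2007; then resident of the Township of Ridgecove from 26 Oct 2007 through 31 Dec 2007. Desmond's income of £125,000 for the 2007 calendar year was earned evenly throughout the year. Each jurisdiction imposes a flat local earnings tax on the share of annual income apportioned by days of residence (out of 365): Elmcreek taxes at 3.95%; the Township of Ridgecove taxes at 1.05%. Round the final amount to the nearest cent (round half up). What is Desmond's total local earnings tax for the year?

£4,272.09

Elmcreek, 1 Jan – 25 Oct 2007: 298 days → £125,000 × 3.95% × 298/365 = £4,031.1644
The Township of Ridgecove, 26 Oct – 31 Dec 2007: 67 days → £125,000 × 1.05% × 67/365 = £240.9247
Total = £4,272.0890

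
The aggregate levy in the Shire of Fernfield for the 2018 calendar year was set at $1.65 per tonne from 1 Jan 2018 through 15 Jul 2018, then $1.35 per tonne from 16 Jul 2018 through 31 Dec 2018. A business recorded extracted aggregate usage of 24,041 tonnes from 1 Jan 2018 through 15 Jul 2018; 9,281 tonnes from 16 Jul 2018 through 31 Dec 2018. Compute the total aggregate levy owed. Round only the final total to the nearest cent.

$52,197.00

1 Jan – 15 Jul 2018: 24,041 tonnes at $1.65/tonne → $39,667.65
16 Jul – 31 Dec 2018: 9,281 tonnes at $1.35/tonne → $12,529.35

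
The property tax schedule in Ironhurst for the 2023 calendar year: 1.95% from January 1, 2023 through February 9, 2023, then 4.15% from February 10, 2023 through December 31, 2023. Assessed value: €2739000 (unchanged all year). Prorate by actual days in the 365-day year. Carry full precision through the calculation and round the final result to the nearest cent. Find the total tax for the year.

January 1 – February 9, 2023: 40 days at 1.95% → €2739000 × 1.95% × 40/365 = €5853.2055
February 10 – December 31, 2023: 325 days at 4.15% → €2739000 × 4.15% × 325/365 = €101211.6781
Total = €107064.8836

€107064.88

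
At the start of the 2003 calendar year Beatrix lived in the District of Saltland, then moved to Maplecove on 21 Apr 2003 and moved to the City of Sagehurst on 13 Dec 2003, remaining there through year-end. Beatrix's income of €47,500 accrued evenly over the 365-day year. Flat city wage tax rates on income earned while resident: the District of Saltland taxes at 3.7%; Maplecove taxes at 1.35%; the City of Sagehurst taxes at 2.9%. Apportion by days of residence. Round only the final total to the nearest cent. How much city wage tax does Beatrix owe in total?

The District of Saltland, 1 Jan – 20 Apr 2003: 110 days → €47,500 × 3.7% × 110/365 = €529.6575
Maplecove, 21 Apr – 12 Dec 2003: 236 days → €47,500 × 1.35% × 236/365 = €414.6164
The City of Sagehurst, 13 Dec – 31 Dec 2003: 19 days → €47,500 × 2.9% × 19/365 = €71.7055
Total = €1,015.9795

€1,015.98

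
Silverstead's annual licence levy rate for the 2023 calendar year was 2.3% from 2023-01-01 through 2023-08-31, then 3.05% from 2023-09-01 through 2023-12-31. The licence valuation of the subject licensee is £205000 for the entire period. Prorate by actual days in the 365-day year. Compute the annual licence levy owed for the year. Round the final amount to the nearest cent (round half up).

2023-01-01 to 2023-08-31: 243 days at 2.3% → £205000 × 2.3% × 243/365 = £3139.0274
2023-09-01 to 2023-12-31: 122 days at 3.05% → £205000 × 3.05% × 122/365 = £2089.8767
Total = £5228.9041

£5228.90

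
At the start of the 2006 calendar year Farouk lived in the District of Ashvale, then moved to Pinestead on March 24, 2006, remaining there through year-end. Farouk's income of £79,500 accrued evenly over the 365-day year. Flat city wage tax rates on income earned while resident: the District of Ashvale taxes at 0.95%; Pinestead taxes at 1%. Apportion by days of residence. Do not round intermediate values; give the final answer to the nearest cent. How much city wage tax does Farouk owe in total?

£786.07

The District of Ashvale, January 1 – March 23, 2006: 82 days → £79,500 × 0.95% × 82/365 = £169.6726
Pinestead, March 24 – December 31, 2006: 283 days → £79,500 × 1% × 283/365 = £616.3973
Total = £786.0699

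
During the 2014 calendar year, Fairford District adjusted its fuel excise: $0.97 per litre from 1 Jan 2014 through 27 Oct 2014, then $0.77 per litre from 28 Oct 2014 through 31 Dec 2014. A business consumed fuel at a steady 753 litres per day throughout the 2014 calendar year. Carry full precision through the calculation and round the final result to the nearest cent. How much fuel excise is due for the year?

$256,810.65

1 Jan – 27 Oct 2014: 300 days × 753 litres/day = 225,900 litres at $0.97/litre → $219,123.00
28 Oct – 31 Dec 2014: 65 days × 753 litres/day = 48,945 litres at $0.77/litre → $37,687.65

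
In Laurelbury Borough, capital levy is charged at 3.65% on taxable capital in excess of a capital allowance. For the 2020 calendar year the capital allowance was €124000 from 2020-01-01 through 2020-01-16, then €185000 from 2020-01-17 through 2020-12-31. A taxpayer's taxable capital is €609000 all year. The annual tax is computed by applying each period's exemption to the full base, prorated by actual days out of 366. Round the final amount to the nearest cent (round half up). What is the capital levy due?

2020-01-01 to 2020-01-16: 16 days, exemption €124000 → (€609000 − €124000) × 3.65% × 16/366 = €773.8798
2020-01-17 to 2020-12-31: 350 days, exemption €185000 → (€609000 − €185000) × 3.65% × 350/366 = €14799.4536
Total = €15573.3333

€15573.33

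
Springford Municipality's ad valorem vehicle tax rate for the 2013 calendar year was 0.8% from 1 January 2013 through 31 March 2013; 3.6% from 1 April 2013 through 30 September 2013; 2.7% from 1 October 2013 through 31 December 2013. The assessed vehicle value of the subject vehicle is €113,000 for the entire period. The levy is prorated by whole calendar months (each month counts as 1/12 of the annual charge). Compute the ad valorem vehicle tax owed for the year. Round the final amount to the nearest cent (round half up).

1 January – 31 March 2013: 3 months at 0.8% → €113,000 × 0.8% × 3/12 = €226.0000
1 April – 30 September 2013: 6 months at 3.6% → €113,000 × 3.6% × 6/12 = €2,034.0000
1 October – 31 December 2013: 3 months at 2.7% → €113,000 × 2.7% × 3/12 = €762.7500
Total = €3,022.7500

€3,022.75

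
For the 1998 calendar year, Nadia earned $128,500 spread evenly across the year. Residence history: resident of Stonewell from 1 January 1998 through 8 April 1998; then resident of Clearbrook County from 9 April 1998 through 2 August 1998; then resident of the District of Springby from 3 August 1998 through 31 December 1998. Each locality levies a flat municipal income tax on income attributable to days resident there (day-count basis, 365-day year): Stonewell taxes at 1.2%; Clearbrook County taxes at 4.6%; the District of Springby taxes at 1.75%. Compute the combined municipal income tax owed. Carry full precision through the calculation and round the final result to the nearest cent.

Stonewell, 1 January – 8 April 1998: 98 days → $128,500 × 1.2% × 98/365 = $414.0164
Clearbrook County, 9 April – 2 August 1998: 116 days → $128,500 × 4.6% × 116/365 = $1,878.5644
The District of Springby, 3 August – 31 December 1998: 151 days → $128,500 × 1.75% × 151/365 = $930.3048
Total = $3,222.8856

$3,222.89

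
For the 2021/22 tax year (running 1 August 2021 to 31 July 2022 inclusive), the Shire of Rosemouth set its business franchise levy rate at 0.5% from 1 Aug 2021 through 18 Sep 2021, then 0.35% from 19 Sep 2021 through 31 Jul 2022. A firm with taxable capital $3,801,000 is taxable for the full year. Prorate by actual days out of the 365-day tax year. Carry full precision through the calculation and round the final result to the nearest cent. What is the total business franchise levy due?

1 Aug – 18 Sep 2021: 49 days at 0.5% → $3,801,000 × 0.5% × 49/365 = $2,551.3562
19 Sep 2021 – 31 Jul 2022: 316 days at 0.35% → $3,801,000 × 0.35% × 316/365 = $11,517.5507
Total = $14,068.9068

$14,068.91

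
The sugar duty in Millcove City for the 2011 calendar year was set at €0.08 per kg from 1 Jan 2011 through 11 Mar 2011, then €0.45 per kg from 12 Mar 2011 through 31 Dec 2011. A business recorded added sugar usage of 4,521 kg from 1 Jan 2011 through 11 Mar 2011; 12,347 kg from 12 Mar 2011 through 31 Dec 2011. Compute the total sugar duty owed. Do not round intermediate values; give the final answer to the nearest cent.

1 Jan – 11 Mar 2011: 4,521 kg at €0.08/kg → €361.68
12 Mar – 31 Dec 2011: 12,347 kg at €0.45/kg → €5,556.15

€5,917.83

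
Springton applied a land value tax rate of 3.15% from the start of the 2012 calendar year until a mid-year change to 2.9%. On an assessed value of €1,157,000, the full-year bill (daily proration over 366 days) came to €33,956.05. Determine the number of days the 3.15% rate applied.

51 days

Let d = days at the first rate; then 366 − d days at the second rate.
€1,157,000 × [3.15%·d + 2.9%·(366−d)] / 366 = €33,956.05
Solving gives d = 51, so the new rate took effect on 21 Feb 2012.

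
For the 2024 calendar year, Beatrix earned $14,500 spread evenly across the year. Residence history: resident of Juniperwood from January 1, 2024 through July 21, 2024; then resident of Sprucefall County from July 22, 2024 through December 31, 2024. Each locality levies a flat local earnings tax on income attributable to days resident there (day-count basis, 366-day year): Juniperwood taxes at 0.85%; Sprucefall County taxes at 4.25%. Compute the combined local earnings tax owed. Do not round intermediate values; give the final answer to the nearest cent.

Juniperwood, January 1 – July 21, 2024: 203 days → $14,500 × 0.85% × 203/366 = $68.3600
Sprucefall County, July 22 – December 31, 2024: 163 days → $14,500 × 4.25% × 163/366 = $274.4501
Total = $342.8101

$342.81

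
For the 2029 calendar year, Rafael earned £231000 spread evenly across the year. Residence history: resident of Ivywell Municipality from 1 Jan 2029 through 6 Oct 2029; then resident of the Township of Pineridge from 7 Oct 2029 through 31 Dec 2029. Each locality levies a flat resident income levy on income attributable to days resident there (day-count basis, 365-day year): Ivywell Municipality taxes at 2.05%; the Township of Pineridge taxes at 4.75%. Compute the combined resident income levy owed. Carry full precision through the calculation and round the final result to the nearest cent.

Ivywell Municipality, 1 Jan – 6 Oct 2029: 279 days → £231000 × 2.05% × 279/365 = £3619.7384
The Township of Pineridge, 7 Oct – 31 Dec 2029: 86 days → £231000 × 4.75% × 86/365 = £2585.3014
Total = £6205.0397

£6205.04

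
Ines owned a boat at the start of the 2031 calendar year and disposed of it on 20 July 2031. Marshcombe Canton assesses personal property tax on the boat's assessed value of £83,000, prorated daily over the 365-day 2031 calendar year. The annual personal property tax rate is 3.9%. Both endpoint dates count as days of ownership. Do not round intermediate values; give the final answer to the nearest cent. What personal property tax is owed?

Days held (1 January – 20 July 2031): 201 out of 365
Tax = £83,000 × 3.9% × 201/365 = £1,782.5671

£1,782.57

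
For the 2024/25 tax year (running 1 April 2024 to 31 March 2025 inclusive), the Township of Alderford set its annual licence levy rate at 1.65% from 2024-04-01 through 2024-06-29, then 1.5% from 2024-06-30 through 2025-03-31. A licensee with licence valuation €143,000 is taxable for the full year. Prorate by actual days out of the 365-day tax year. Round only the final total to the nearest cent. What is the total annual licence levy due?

2024-04-01 to 2024-06-29: 90 days at 1.65% → €143,000 × 1.65% × 90/365 = €581.7945
2024-06-30 to 2025-03-31: 275 days at 1.5% → €143,000 × 1.5% × 275/365 = €1,616.0959
Total = €2,197.8904

€2,197.89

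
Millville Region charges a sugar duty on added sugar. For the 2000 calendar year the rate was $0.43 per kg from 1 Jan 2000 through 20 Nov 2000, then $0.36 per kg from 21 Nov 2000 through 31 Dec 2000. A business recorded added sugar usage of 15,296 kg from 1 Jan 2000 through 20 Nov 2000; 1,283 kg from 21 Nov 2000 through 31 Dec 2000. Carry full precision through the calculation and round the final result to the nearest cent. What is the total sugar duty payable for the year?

$7,039.16

1 Jan – 20 Nov 2000: 15,296 kg at $0.43/kg → $6,577.28
21 Nov – 31 Dec 2000: 1,283 kg at $0.36/kg → $461.88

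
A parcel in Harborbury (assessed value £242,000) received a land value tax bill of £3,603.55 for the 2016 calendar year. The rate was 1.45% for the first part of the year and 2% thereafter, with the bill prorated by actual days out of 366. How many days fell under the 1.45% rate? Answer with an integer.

Let d = days at the first rate; then 366 − d days at the second rate.
£242,000 × [1.45%·d + 2%·(366−d)] / 366 = £3,603.55
Solving gives d = 340, so the new rate took effect on 6 Dec 2016.

340 days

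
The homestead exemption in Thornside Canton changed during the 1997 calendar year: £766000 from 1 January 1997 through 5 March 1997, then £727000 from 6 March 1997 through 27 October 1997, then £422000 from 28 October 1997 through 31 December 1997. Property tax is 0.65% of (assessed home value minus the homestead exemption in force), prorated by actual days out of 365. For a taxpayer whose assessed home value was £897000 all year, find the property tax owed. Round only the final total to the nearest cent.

£1413.60

1 January – 5 March 1997: 64 days, exemption £766000 → (£897000 − £766000) × 0.65% × 64/365 = £149.3041
6 March – 27 October 1997: 236 days, exemption £727000 → (£897000 − £727000) × 0.65% × 236/365 = £714.4658
28 October – 31 December 1997: 65 days, exemption £422000 → (£897000 − £422000) × 0.65% × 65/365 = £549.8288
Total = £1413.5986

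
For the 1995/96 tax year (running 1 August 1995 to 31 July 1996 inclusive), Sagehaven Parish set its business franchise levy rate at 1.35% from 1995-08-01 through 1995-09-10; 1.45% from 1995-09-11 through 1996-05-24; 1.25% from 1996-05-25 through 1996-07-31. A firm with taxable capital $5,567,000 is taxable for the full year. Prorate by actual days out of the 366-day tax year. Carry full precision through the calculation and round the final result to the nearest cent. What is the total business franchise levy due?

1995-08-01 to 1995-09-10: 41 days at 1.35% → $5,567,000 × 1.35% × 41/366 = $8,418.9467
1995-09-11 to 1996-05-24: 257 days at 1.45% → $5,567,000 × 1.45% × 257/366 = $56,681.4904
1996-05-25 to 1996-07-31: 68 days at 1.25% → $5,567,000 × 1.25% × 68/366 = $12,928.8251
Total = $78,029.2623

$78,029.26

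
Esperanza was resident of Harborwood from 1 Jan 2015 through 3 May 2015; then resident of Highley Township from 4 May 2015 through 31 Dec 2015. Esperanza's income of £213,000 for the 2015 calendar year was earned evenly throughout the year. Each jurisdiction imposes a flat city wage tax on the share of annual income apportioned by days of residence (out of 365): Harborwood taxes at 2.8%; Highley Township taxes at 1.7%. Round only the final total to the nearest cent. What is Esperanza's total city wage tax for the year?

Harborwood, 1 Jan – 3 May 2015: 123 days → £213,000 × 2.8% × 123/365 = £2,009.7863
Highley Township, 4 May – 31 Dec 2015: 242 days → £213,000 × 1.7% × 242/365 = £2,400.7726
Total = £4,410.5589

£4,410.56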